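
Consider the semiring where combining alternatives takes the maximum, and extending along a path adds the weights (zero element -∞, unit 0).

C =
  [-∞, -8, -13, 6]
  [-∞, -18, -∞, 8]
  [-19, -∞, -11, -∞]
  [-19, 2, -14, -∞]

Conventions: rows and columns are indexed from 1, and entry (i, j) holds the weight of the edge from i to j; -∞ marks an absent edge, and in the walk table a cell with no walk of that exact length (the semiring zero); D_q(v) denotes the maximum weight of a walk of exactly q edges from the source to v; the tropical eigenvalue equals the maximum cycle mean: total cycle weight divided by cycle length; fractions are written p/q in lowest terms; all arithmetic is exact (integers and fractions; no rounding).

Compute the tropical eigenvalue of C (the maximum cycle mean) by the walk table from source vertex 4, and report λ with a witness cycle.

q=0: [-∞, -∞, -∞, 0]
q=1: [-19, 2, -14, -∞]
q=2: [-33, -16, -25, 10]
q=3: [-9, 12, -4, -8]
q=4: [-23, -6, -15, 20]
Optimal cycle mean attained by: cycle 2->4->2, total 8 + 2, length 2.
Answer: λ = 5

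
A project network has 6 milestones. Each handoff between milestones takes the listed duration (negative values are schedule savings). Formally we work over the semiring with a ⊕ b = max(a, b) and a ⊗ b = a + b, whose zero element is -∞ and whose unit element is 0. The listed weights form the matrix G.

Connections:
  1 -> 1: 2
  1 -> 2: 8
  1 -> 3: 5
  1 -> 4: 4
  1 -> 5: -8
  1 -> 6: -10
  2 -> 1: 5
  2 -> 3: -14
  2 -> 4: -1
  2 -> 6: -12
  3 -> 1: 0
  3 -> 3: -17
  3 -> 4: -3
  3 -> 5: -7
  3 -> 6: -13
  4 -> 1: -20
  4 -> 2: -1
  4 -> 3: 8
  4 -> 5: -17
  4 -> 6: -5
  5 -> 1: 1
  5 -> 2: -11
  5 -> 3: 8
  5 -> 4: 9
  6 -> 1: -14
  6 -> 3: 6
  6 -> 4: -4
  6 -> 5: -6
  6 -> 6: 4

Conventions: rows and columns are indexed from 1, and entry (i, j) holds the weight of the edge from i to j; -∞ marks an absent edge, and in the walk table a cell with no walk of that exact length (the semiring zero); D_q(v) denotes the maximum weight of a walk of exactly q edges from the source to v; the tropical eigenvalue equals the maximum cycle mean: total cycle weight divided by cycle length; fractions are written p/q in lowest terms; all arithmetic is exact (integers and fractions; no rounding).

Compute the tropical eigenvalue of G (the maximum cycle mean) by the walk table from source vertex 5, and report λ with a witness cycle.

q=0: [-∞, -∞, -∞, -∞, 0, -∞]
q=1: [1, -11, 8, 9, -∞, -∞]
q=2: [8, 9, 17, 5, 1, 4]
q=3: [17, 16, 13, 14, 10, 8]
q=4: [21, 25, 22, 21, 9, 12]
q=5: [30, 29, 29, 25, 15, 16]
q=6: [34, 38, 35, 34, 22, 20]
Optimal cycle mean attained by: cycle 1->2->1, total 8 + 5, length 2.
Answer: λ = 13/2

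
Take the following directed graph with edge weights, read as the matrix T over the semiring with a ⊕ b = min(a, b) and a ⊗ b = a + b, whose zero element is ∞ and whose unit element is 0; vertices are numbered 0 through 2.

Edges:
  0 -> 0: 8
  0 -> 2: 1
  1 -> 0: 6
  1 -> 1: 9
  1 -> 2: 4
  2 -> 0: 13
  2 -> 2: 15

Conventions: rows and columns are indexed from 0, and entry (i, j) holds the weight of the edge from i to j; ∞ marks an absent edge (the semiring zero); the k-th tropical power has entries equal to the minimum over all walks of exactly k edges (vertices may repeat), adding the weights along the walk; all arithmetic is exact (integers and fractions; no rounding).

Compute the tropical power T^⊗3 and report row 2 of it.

T^⊗2:
  [14, ∞, 9]
  [14, 18, 7]
  [21, ∞, 14]
T^⊗3:
  [22, ∞, 15]
  [20, 27, 15]
  [27, ∞, 22]
Answer: row 2 of T^⊗3 = [27, ∞, 22]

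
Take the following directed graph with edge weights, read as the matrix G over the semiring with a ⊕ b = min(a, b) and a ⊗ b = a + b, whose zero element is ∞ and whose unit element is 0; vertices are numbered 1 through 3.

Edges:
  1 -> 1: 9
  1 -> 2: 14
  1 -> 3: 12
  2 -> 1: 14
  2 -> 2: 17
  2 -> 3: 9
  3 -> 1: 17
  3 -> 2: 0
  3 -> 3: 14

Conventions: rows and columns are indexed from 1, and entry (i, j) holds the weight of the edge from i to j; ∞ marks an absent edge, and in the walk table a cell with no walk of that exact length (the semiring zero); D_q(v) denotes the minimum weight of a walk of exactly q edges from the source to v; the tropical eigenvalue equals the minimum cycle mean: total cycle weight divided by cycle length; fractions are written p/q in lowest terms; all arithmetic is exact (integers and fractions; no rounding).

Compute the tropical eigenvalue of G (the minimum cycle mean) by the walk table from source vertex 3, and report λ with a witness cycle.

q=0: [∞, ∞, 0]
q=1: [17, 0, 14]
q=2: [14, 14, 9]
q=3: [23, 9, 23]
Optimal cycle mean attained by: cycle 2->3->2, total 9 + 0, length 2.
Answer: λ = 9/2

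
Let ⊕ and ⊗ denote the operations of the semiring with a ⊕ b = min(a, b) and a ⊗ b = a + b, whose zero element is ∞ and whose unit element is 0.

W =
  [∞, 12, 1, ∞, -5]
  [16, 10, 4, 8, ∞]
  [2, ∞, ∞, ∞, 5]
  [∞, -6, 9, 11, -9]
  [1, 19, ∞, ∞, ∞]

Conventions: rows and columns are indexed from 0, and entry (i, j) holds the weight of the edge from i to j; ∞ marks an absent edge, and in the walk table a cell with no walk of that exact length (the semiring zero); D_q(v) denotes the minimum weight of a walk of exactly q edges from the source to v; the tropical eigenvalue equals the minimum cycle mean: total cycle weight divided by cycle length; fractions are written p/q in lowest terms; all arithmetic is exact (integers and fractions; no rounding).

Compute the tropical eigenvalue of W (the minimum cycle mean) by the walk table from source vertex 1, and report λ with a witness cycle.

q=0: [∞, 0, ∞, ∞, ∞]
q=1: [16, 10, 4, 8, ∞]
q=2: [6, 2, 14, 18, -1]
q=3: [0, 12, 6, 10, 1]
q=4: [2, 4, 1, 20, -5]
q=5: [-4, 14, 3, 12, -3]
Optimal cycle mean attained by: cycle 0->4->0, total (-5) + 1, length 2.
Answer: λ = -2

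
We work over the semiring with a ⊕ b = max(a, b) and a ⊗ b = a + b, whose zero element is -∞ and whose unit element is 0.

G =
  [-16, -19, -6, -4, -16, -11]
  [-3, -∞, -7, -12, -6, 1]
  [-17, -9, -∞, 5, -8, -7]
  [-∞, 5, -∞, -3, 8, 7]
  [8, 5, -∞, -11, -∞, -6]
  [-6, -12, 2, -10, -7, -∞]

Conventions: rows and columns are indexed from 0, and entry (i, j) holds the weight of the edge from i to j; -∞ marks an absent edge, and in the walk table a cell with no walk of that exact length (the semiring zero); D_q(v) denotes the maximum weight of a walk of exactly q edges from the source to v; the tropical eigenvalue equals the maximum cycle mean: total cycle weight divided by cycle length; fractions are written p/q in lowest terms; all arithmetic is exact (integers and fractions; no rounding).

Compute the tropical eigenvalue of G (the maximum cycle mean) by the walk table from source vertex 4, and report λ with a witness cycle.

q=0: [-∞, -∞, -∞, -∞, 0, -∞]
q=1: [8, 5, -∞, -11, -∞, -6]
q=2: [2, -6, 2, 4, -1, 6]
q=3: [7, 9, 8, 7, 12, 11]
q=4: [20, 17, 13, 13, 15, 14]
q=5: [23, 20, 16, 18, 21, 20]
q=6: [29, 26, 22, 21, 26, 25]
Optimal cycle mean attained by: cycle 2->3->5->2, total 5 + 7 + 2, length 3.
Answer: λ = 14/3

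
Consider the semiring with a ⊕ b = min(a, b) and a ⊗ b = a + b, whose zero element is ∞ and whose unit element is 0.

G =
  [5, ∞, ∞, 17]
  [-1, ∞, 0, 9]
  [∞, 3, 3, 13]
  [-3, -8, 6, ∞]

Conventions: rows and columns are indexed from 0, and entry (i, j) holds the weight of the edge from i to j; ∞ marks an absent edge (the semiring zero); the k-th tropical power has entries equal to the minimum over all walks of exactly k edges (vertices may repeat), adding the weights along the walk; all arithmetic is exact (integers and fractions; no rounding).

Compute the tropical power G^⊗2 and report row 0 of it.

G^⊗2:
  [10, 9, 23, 22]
  [4, 1, 3, 13]
  [2, 5, 3, 12]
  [-9, 9, -8, 1]
Answer: row 0 of G^⊗2 = [10, 9, 23, 22]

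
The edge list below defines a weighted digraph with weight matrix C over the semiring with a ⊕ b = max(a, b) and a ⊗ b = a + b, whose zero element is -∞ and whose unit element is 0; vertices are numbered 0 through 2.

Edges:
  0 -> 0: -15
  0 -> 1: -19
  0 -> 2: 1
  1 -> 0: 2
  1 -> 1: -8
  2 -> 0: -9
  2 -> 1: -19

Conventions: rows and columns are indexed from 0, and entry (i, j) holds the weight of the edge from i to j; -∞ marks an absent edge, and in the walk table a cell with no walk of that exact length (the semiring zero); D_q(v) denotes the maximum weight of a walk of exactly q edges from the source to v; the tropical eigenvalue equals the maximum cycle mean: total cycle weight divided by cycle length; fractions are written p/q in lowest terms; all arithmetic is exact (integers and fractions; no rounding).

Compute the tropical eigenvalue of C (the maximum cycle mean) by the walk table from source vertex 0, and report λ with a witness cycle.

q=0: [0, -∞, -∞]
q=1: [-15, -19, 1]
q=2: [-8, -18, -14]
q=3: [-16, -26, -7]
Optimal cycle mean attained by: cycle 0->2->0, total 1 + (-9), length 2.
Answer: λ = -4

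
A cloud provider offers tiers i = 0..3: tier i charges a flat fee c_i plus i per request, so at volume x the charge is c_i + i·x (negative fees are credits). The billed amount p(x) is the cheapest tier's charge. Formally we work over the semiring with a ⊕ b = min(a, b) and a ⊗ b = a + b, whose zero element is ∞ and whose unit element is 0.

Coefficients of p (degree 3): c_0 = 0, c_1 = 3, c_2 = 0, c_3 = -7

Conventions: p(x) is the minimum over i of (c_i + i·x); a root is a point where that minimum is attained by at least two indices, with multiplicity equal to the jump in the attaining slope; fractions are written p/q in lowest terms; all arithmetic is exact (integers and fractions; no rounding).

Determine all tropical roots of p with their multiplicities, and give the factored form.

hull edge (i=0, c=0) to (i=3, c=-7): slope -7/3, span 3
Factored form: p(x) = -7 ⊗ (x ⊕ 7/3) ⊗ (x ⊕ 7/3) ⊗ (x ⊕ 7/3)
Answer: roots = 7/3 (mult 3)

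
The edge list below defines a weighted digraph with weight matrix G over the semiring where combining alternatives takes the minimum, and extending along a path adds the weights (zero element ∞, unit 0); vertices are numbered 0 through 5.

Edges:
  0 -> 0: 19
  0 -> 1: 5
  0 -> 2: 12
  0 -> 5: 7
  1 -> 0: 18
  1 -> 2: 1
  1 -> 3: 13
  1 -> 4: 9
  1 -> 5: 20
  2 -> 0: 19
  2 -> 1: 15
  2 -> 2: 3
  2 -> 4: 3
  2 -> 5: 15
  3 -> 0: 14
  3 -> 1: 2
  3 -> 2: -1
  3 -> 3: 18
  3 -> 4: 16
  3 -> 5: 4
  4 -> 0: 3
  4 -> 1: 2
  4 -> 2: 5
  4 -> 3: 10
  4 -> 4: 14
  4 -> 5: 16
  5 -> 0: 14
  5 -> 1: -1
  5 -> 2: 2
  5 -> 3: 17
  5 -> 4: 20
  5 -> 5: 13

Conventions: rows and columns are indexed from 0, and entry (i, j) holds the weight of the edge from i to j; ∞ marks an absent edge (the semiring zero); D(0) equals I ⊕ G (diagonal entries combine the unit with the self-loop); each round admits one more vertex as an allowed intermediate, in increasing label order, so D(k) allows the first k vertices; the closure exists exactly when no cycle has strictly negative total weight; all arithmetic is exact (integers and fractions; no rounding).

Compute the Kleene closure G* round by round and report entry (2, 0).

D(0):
  [0, 5, 12, ∞, ∞, 7]
  [18, 0, 1, 13, 9, 20]
  [19, 15, 0, ∞, 3, 15]
  [14, 2, -1, 0, 16, 4]
  [3, 2, 5, 10, 0, 16]
  [14, -1, 2, 17, 20, 0]
D(1):
  [0, 5, 12, ∞, ∞, 7]
  [18, 0, 1, 13, 9, 20]
  [19, 15, 0, ∞, 3, 15]
  [14, 2, -1, 0, 16, 4]
  [3, 2, 5, 10, 0, 10]
  [14, -1, 2, 17, 20, 0]
D(2):
  [0, 5, 6, 18, 14, 7]
  [18, 0, 1, 13, 9, 20]
  [19, 15, 0, 28, 3, 15]
  [14, 2, -1, 0, 11, 4]
  [3, 2, 3, 10, 0, 10]
  [14, -1, 0, 12, 8, 0]
D(3):
  [0, 5, 6, 18, 9, 7]
  [18, 0, 1, 13, 4, 16]
  [19, 15, 0, 28, 3, 15]
  [14, 2, -1, 0, 2, 4]
  [3, 2, 3, 10, 0, 10]
  [14, -1, 0, 12, 3, 0]
D(4):
  [0, 5, 6, 18, 9, 7]
  [18, 0, 1, 13, 4, 16]
  [19, 15, 0, 28, 3, 15]
  [14, 2, -1, 0, 2, 4]
  [3, 2, 3, 10, 0, 10]
  [14, -1, 0, 12, 3, 0]
D(5):
  [0, 5, 6, 18, 9, 7]
  [7, 0, 1, 13, 4, 14]
  [6, 5, 0, 13, 3, 13]
  [5, 2, -1, 0, 2, 4]
  [3, 2, 3, 10, 0, 10]
  [6, -1, 0, 12, 3, 0]
D(6):
  [0, 5, 6, 18, 9, 7]
  [7, 0, 1, 13, 4, 14]
  [6, 5, 0, 13, 3, 13]
  [5, 2, -1, 0, 2, 4]
  [3, 2, 3, 10, 0, 10]
  [6, -1, 0, 12, 3, 0]
Answer: G*[2][0] = 6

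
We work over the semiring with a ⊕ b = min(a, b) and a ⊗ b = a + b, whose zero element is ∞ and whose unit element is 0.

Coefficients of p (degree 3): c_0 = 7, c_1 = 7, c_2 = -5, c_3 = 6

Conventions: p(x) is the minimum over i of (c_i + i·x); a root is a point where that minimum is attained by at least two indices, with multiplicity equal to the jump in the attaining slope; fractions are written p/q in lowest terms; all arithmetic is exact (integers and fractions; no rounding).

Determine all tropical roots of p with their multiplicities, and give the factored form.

hull edge (i=0, c=7) to (i=2, c=-5): slope -6, span 2
hull edge (i=2, c=-5) to (i=3, c=6): slope 11, span 1
Factored form: p(x) = 6 ⊗ (x ⊕ (-11)) ⊗ (x ⊕ 6) ⊗ (x ⊕ 6)
Answer: roots = -11 (mult 1), 6 (mult 2)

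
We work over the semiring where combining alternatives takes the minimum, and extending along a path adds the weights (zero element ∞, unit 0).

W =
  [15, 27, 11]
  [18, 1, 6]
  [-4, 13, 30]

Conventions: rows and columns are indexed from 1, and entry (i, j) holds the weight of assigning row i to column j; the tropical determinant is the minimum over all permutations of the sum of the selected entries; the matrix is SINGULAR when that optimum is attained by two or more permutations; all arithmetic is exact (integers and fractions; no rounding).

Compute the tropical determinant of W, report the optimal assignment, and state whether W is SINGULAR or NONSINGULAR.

σ = (1, 2, 3): 15 + 1 + 30 = 46
σ = (1, 3, 2): 15 + 6 + 13 = 34
σ = (2, 1, 3): 27 + 18 + 30 = 75
σ = (2, 3, 1): 27 + 6 + (-4) = 29
σ = (3, 1, 2): 11 + 18 + 13 = 42
σ = (3, 2, 1): 11 + 1 + (-4) = 8
Optimal value attained by: σ = (3, 2, 1).
Answer: det⊕(W) = 8; verdict: NONSINGULAR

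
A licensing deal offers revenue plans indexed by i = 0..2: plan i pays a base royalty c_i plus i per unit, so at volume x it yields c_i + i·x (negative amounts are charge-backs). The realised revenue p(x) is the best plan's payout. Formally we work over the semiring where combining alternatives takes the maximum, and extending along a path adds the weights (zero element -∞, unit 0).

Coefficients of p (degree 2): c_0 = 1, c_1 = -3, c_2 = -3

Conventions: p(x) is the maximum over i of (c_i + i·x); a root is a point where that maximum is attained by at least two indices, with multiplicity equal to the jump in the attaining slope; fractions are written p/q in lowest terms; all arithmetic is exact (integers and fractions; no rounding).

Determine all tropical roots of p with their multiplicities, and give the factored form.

hull edge (i=0, c=1) to (i=2, c=-3): slope -2, span 2
Factored form: p(x) = -3 ⊗ (x ⊕ 2) ⊗ (x ⊕ 2)
Answer: roots = 2 (mult 2)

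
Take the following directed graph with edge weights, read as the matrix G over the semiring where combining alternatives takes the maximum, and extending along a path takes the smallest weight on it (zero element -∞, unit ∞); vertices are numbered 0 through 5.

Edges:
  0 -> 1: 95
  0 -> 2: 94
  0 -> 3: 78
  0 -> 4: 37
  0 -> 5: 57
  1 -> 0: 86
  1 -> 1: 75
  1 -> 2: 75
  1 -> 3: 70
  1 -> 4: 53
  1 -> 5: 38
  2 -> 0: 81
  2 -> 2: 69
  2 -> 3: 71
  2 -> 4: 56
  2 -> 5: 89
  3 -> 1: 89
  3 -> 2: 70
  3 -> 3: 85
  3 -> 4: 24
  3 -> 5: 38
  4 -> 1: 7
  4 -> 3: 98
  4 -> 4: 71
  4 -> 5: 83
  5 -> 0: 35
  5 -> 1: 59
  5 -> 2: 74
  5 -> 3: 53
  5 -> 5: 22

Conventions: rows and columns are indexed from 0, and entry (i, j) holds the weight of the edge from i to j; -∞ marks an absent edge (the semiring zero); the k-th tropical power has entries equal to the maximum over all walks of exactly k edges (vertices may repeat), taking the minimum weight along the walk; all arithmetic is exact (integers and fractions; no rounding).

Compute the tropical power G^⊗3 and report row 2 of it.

G^⊗2:
  [86, 78, 75, 78, 56, 89]
  [75, 86, 86, 78, 56, 75]
  [69, 81, 81, 78, 56, 69]
  [86, 85, 75, 85, 56, 70]
  [35, 89, 74, 85, 71, 71]
  [74, 59, 69, 71, 56, 74]
G^⊗3:
  [78, 86, 86, 78, 56, 75]
  [86, 78, 75, 78, 56, 86]
  [81, 78, 75, 78, 56, 81]
  [85, 86, 86, 85, 56, 75]
  [86, 85, 75, 85, 71, 74]
  [69, 74, 74, 74, 56, 69]
Answer: row 2 of G^⊗3 = [81, 78, 75, 78, 56, 81]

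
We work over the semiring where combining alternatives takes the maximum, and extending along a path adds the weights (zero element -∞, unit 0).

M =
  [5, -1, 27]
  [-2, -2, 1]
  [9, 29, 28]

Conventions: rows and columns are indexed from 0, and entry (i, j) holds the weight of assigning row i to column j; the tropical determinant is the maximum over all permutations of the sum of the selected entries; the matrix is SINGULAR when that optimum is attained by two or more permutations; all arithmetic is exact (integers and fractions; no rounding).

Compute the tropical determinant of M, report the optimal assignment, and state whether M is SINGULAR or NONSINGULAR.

σ = (0, 1, 2): 5 + (-2) + 28 = 31
σ = (0, 2, 1): 5 + 1 + 29 = 35
σ = (1, 0, 2): (-1) + (-2) + 28 = 25
σ = (1, 2, 0): (-1) + 1 + 9 = 9
σ = (2, 0, 1): 27 + (-2) + 29 = 54
σ = (2, 1, 0): 27 + (-2) + 9 = 34
Optimal value attained by: σ = (2, 0, 1).
Answer: det⊕(M) = 54; verdict: NONSINGULAR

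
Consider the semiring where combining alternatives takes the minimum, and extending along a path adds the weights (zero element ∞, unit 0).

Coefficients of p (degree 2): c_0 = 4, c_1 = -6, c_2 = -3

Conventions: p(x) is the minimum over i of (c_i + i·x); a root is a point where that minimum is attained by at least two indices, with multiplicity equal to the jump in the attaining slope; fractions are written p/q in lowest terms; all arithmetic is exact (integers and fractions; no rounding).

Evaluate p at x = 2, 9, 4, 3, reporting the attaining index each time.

p(2) = min(4+0·2=4, -6+1·2=-4, -3+2·2=1) = -4 (attained by i=1)
p(9) = min(4+0·9=4, -6+1·9=3, -3+2·9=15) = 3 (attained by i=1)
p(4) = min(4+0·4=4, -6+1·4=-2, -3+2·4=5) = -2 (attained by i=1)
p(3) = min(4+0·3=4, -6+1·3=-3, -3+2·3=3) = -3 (attained by i=1)
Answer: p(2) = -4; p(9) = 3; p(4) = -2; p(3) = -3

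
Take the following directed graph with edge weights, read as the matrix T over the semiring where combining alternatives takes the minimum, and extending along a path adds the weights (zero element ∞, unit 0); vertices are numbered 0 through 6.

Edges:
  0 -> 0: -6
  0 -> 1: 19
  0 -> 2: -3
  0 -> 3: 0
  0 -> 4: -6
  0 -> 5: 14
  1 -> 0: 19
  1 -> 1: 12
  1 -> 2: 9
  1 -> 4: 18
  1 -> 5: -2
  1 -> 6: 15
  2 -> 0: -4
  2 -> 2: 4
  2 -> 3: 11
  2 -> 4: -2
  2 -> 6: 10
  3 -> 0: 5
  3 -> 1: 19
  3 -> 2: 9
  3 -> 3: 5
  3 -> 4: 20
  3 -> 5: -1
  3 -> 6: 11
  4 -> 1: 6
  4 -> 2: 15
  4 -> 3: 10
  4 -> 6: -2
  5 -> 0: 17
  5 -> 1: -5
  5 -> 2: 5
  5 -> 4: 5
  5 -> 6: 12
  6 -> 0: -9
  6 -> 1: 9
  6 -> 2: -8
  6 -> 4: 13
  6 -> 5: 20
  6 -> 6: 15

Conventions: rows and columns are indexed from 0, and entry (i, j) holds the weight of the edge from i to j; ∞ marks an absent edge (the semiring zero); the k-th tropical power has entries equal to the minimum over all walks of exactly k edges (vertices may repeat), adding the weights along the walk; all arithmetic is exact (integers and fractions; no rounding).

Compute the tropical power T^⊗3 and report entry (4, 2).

T^⊗2:
  [-12, 0, -9, -6, -12, -1, -8]
  [5, -7, 3, 19, 3, 10, 10]
  [-10, 4, -7, -4, -10, 10, -4]
  [-1, -6, 2, 5, -1, 4, 11]
  [-11, 7, -10, 15, 11, 4, 13]
  [1, 7, 4, 15, 3, -7, 3]
  [-15, 10, -12, -9, -15, 5, 2]
T^⊗3:
  [-18, -6, -16, -12, -18, -7, -14]
  [-1, 5, 2, 5, -1, -9, 1]
  [-16, -4, -13, -10, -16, -5, -12]
  [-7, -1, -4, -1, -7, -8, -3]
  [-17, -1, -14, -11, -17, 3, 0]
  [-6, -12, -5, 1, -5, 5, 1]
  [-21, -9, -18, -15, -21, -10, -17]
Key observation: the optimum is the walk 4->6->0->2, with weight (-2) + (-9) + (-3) = -14.
Optimal value attained by: walk 4->6->0->2.
Answer: (T^⊗3)[4][2] = -14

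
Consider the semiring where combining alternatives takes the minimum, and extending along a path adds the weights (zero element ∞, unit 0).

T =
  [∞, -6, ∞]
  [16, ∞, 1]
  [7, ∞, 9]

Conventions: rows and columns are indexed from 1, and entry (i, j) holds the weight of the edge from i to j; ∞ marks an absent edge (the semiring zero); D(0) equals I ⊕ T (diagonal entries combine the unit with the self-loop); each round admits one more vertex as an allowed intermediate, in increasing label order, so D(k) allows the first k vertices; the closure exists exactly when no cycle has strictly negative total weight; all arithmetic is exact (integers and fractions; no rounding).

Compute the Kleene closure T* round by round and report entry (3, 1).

D(0):
  [0, -6, ∞]
  [16, 0, 1]
  [7, ∞, 0]
D(1):
  [0, -6, ∞]
  [16, 0, 1]
  [7, 1, 0]
D(2):
  [0, -6, -5]
  [16, 0, 1]
  [7, 1, 0]
D(3):
  [0, -6, -5]
  [8, 0, 1]
  [7, 1, 0]
Answer: T*[3][1] = 7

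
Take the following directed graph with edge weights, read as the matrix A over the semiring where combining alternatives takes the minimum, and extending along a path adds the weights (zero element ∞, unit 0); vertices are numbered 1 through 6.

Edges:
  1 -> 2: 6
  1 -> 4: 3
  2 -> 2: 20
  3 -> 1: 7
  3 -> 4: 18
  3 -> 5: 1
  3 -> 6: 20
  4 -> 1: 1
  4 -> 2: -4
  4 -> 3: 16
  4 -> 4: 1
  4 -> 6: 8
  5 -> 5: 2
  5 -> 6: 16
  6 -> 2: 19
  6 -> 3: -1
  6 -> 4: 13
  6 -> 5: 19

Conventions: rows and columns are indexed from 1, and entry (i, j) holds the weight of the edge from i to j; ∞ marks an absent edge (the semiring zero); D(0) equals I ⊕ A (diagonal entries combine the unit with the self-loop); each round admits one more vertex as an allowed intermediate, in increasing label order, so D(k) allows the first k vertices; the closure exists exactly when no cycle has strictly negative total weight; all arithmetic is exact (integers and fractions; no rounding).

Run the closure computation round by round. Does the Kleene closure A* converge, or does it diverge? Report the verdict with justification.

D(0):
  [0, 6, ∞, 3, ∞, ∞]
  [∞, 0, ∞, ∞, ∞, ∞]
  [7, ∞, 0, 18, 1, 20]
  [1, -4, 16, 0, ∞, 8]
  [∞, ∞, ∞, ∞, 0, 16]
  [∞, 19, -1, 13, 19, 0]
D(1):
  [0, 6, ∞, 3, ∞, ∞]
  [∞, 0, ∞, ∞, ∞, ∞]
  [7, 13, 0, 10, 1, 20]
  [1, -4, 16, 0, ∞, 8]
  [∞, ∞, ∞, ∞, 0, 16]
  [∞, 19, -1, 13, 19, 0]
D(2):
  [0, 6, ∞, 3, ∞, ∞]
  [∞, 0, ∞, ∞, ∞, ∞]
  [7, 13, 0, 10, 1, 20]
  [1, -4, 16, 0, ∞, 8]
  [∞, ∞, ∞, ∞, 0, 16]
  [∞, 19, -1, 13, 19, 0]
D(3):
  [0, 6, ∞, 3, ∞, ∞]
  [∞, 0, ∞, ∞, ∞, ∞]
  [7, 13, 0, 10, 1, 20]
  [1, -4, 16, 0, 17, 8]
  [∞, ∞, ∞, ∞, 0, 16]
  [6, 12, -1, 9, 0, 0]
D(4):
  [0, -1, 19, 3, 20, 11]
  [∞, 0, ∞, ∞, ∞, ∞]
  [7, 6, 0, 10, 1, 18]
  [1, -4, 16, 0, 17, 8]
  [∞, ∞, ∞, ∞, 0, 16]
  [6, 5, -1, 9, 0, 0]
D(5):
  [0, -1, 19, 3, 20, 11]
  [∞, 0, ∞, ∞, ∞, ∞]
  [7, 6, 0, 10, 1, 17]
  [1, -4, 16, 0, 17, 8]
  [∞, ∞, ∞, ∞, 0, 16]
  [6, 5, -1, 9, 0, 0]
D(6):
  [0, -1, 10, 3, 11, 11]
  [∞, 0, ∞, ∞, ∞, ∞]
  [7, 6, 0, 10, 1, 17]
  [1, -4, 7, 0, 8, 8]
  [22, 21, 15, 25, 0, 16]
  [6, 5, -1, 9, 0, 0]
Key observation: every diagonal entry stays at the unit through all rounds, so no improving cycle exists.
Answer: CONVERGES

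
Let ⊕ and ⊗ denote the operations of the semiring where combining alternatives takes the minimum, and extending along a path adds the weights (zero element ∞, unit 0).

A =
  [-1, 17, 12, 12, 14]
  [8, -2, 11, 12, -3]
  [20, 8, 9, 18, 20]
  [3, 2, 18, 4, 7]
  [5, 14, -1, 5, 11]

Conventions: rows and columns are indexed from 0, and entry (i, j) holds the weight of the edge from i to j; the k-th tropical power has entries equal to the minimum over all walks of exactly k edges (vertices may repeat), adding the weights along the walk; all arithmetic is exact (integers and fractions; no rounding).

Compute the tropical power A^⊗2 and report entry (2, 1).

A^⊗2:
  [-2, 14, 11, 11, 13]
  [2, -4, -4, 2, -5]
  [16, 6, 18, 20, 5]
  [2, 0, 6, 8, -1]
  [4, 7, 8, 9, 11]
Key observation: the optimum is the walk 2->1->1, with weight 8 + (-2) = 6.
Optimal value attained by: walk 2->1->1.
Answer: (A^⊗2)[2][1] = 6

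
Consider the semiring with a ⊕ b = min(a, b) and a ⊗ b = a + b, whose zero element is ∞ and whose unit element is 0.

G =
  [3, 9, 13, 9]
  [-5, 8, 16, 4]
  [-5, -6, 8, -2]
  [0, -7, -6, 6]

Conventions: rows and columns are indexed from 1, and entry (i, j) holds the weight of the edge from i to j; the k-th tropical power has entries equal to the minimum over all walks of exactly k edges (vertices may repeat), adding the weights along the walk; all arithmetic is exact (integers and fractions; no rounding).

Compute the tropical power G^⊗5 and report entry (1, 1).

G^⊗2:
  [4, 2, 3, 11]
  [-2, -3, -2, 4]
  [-11, -9, -8, -2]
  [-12, -12, 0, -8]
G^⊗3:
  [-3, -3, 5, 1]
  [-8, -8, -2, -4]
  [-14, -14, -8, -10]
  [-17, -15, -14, -8]
G^⊗4:
  [-8, -6, -5, 1]
  [-13, -11, -10, -4]
  [-19, -17, -16, -10]
  [-20, -20, -14, -16]
G^⊗5:
  [-11, -11, -5, -7]
  [-16, -16, -10, -12]
  [-22, -22, -16, -18]
  [-25, -23, -22, -16]
Key observation: the optimum is the walk 1->4->3->4->2->1, with weight 9 + (-6) + (-2) + (-7) + (-5) = -11.
Optimal value attained by: walk 1->4->3->4->2->1.
Answer: (G^⊗5)[1][1] = -11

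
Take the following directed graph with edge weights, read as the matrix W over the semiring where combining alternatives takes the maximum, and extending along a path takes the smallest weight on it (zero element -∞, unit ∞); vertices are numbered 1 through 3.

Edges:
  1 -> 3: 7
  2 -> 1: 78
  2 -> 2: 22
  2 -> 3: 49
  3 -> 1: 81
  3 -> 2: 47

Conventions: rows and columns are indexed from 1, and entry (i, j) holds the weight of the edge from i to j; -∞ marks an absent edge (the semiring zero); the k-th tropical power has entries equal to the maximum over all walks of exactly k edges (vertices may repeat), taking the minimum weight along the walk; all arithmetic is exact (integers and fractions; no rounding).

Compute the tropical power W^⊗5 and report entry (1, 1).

W^⊗2:
  [7, 7, -∞]
  [49, 47, 22]
  [47, 22, 47]
W^⊗3:
  [7, 7, 7]
  [47, 22, 47]
  [47, 47, 22]
W^⊗4:
  [7, 7, 7]
  [47, 47, 22]
  [47, 22, 47]
W^⊗5:
  [7, 7, 7]
  [47, 22, 47]
  [47, 47, 22]
Key observation: the optimum is the walk 1->3->2->3->2->1, with weight 7 min 47 min 49 min 47 min 78 = 7.
Optimal value attained by: walk 1->3->2->3->2->1.
Answer: (W^⊗5)[1][1] = 7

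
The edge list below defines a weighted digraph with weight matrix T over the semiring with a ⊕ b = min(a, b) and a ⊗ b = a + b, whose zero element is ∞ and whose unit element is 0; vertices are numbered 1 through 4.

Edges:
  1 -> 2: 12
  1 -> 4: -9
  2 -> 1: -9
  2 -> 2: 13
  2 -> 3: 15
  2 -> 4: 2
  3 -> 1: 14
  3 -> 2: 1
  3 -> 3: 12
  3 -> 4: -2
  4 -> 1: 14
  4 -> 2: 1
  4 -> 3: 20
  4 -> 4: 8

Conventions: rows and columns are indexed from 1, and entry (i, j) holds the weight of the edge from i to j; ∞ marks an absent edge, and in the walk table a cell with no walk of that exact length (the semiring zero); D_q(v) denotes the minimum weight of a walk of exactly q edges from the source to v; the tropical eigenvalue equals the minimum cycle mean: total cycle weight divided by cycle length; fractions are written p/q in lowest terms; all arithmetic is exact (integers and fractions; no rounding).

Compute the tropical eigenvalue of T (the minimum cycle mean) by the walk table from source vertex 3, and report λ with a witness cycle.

q=0: [∞, ∞, 0, ∞]
q=1: [14, 1, 12, -2]
q=2: [-8, -1, 16, 3]
q=3: [-10, 4, 14, -17]
q=4: [-5, -16, 3, -19]
Optimal cycle mean attained by: cycle 1->4->2->1, total (-9) + 1 + (-9), length 3.
Answer: λ = -17/3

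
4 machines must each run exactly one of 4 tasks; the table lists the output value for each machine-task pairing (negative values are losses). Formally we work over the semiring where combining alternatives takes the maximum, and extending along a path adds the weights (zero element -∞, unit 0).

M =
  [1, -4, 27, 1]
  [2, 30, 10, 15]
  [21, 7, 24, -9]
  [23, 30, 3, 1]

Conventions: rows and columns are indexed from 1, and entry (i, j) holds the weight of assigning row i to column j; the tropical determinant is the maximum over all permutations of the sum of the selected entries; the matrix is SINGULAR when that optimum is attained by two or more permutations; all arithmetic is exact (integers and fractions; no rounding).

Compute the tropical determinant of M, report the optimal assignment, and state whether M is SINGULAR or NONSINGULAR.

σ = (1, 2, 3, 4): 1 + 30 + 24 + 1 = 56
σ = (1, 2, 4, 3): 1 + 30 + (-9) + 3 = 25
σ = (1, 3, 2, 4): 1 + 10 + 7 + 1 = 19
σ = (1, 3, 4, 2): 1 + 10 + (-9) + 30 = 32
σ = (1, 4, 2, 3): 1 + 15 + 7 + 3 = 26
σ = (1, 4, 3, 2): 1 + 15 + 24 + 30 = 70
σ = (2, 1, 3, 4): (-4) + 2 + 24 + 1 = 23
σ = (2, 1, 4, 3): (-4) + 2 + (-9) + 3 = -8
σ = (2, 3, 1, 4): (-4) + 10 + 21 + 1 = 28
σ = (2, 3, 4, 1): (-4) + 10 + (-9) + 23 = 20
σ = (2, 4, 1, 3): (-4) + 15 + 21 + 3 = 35
σ = (2, 4, 3, 1): (-4) + 15 + 24 + 23 = 58
σ = (3, 1, 2, 4): 27 + 2 + 7 + 1 = 37
σ = (3, 1, 4, 2): 27 + 2 + (-9) + 30 = 50
σ = (3, 2, 1, 4): 27 + 30 + 21 + 1 = 79
σ = (3, 2, 4, 1): 27 + 30 + (-9) + 23 = 71
σ = (3, 4, 1, 2): 27 + 15 + 21 + 30 = 93
σ = (3, 4, 2, 1): 27 + 15 + 7 + 23 = 72
σ = (4, 1, 2, 3): 1 + 2 + 7 + 3 = 13
σ = (4, 1, 3, 2): 1 + 2 + 24 + 30 = 57
σ = (4, 2, 1, 3): 1 + 30 + 21 + 3 = 55
σ = (4, 2, 3, 1): 1 + 30 + 24 + 23 = 78
σ = (4, 3, 1, 2): 1 + 10 + 21 + 30 = 62
σ = (4, 3, 2, 1): 1 + 10 + 7 + 23 = 41
Optimal value attained by: σ = (3, 4, 1, 2).
Answer: det⊕(M) = 93; verdict: NONSINGULAR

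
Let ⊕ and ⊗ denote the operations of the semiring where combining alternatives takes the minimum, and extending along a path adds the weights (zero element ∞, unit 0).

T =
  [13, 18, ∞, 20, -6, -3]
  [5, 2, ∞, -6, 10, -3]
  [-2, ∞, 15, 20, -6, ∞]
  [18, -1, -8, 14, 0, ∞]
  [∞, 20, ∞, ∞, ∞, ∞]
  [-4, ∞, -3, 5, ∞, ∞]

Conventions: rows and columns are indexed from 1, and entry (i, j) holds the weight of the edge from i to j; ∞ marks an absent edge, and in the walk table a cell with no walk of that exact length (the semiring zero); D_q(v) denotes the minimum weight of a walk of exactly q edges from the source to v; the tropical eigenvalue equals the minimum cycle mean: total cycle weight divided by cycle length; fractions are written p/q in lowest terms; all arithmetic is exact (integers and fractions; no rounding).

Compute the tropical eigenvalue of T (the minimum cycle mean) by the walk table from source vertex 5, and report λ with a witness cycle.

q=0: [∞, ∞, ∞, ∞, 0, ∞]
q=1: [∞, 20, ∞, ∞, ∞, ∞]
q=2: [25, 22, ∞, 14, 30, 17]
q=3: [13, 13, 6, 16, 14, 19]
q=4: [4, 15, 8, 7, 0, 10]
q=5: [6, 6, -1, 9, -2, 1]
q=6: [-3, 8, -2, 0, -7, 3]
Optimal cycle mean attained by: cycle 1->6->1, total (-3) + (-4), length 2.
Answer: λ = -7/2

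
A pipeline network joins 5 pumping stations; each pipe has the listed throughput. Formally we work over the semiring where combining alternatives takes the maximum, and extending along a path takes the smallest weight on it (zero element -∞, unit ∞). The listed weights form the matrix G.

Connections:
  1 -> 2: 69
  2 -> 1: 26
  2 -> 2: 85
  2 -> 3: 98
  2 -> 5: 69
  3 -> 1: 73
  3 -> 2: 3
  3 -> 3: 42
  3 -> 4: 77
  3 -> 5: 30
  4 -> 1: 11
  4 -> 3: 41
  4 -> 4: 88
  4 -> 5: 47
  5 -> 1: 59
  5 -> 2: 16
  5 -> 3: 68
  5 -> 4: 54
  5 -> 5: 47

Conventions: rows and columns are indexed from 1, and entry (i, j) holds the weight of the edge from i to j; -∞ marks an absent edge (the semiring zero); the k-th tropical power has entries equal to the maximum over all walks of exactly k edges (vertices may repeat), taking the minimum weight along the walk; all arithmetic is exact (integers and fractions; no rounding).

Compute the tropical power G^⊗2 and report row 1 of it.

G^⊗2:
  [26, 69, 69, -∞, 69]
  [73, 85, 85, 77, 69]
  [42, 69, 42, 77, 47]
  [47, 16, 47, 88, 47]
  [68, 59, 47, 68, 47]
Answer: row 1 of G^⊗2 = [26, 69, 69, -∞, 69]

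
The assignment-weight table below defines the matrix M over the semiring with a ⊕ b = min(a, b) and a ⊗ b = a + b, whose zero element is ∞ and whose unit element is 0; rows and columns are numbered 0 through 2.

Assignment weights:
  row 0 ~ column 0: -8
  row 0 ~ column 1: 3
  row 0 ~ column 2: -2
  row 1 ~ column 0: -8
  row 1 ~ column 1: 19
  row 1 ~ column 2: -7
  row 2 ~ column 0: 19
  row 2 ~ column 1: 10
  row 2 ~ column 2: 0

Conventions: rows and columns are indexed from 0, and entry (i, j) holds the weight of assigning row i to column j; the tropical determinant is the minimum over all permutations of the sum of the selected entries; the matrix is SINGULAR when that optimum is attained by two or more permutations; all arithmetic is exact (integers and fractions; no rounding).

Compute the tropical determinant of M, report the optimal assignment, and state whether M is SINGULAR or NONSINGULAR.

σ = (0, 1, 2): (-8) + 19 + 0 = 11
σ = (0, 2, 1): (-8) + (-7) + 10 = -5
σ = (1, 0, 2): 3 + (-8) + 0 = -5
σ = (1, 2, 0): 3 + (-7) + 19 = 15
σ = (2, 0, 1): (-2) + (-8) + 10 = 0
σ = (2, 1, 0): (-2) + 19 + 19 = 36
Optimal value attained by: σ = (0, 2, 1).
Answer: det⊕(M) = -5; verdict: SINGULAR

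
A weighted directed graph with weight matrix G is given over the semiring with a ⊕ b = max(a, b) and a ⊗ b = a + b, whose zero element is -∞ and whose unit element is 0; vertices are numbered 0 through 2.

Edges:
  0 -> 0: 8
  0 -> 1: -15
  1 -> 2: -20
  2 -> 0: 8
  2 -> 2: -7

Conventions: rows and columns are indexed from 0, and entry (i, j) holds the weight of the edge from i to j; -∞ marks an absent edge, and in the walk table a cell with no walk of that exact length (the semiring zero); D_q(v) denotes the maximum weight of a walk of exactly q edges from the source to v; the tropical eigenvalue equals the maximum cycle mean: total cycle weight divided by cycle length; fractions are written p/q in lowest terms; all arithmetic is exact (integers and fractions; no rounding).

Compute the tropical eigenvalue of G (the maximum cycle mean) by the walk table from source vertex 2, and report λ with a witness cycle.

q=0: [-∞, -∞, 0]
q=1: [8, -∞, -7]
q=2: [16, -7, -14]
q=3: [24, 1, -21]
Optimal cycle mean attained by: cycle 0->0, total 8, length 1.
Answer: λ = 8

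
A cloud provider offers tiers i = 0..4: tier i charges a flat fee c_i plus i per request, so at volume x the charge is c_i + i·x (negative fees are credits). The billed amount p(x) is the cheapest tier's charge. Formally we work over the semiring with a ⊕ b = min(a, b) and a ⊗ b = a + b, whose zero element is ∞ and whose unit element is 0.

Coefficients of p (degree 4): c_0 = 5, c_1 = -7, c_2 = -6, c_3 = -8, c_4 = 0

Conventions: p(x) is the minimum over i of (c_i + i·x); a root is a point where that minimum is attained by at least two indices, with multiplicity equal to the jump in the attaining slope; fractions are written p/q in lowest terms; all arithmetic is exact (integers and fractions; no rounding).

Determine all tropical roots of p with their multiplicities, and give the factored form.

hull edge (i=0, c=5) to (i=1, c=-7): slope -12, span 1
hull edge (i=1, c=-7) to (i=3, c=-8): slope -1/2, span 2
hull edge (i=3, c=-8) to (i=4, c=0): slope 8, span 1
Factored form: p(x) = 0 ⊗ (x ⊕ (-8)) ⊗ (x ⊕ 1/2) ⊗ (x ⊕ 1/2) ⊗ (x ⊕ 12)
Answer: roots = -8 (mult 1), 1/2 (mult 2), 12 (mult 1)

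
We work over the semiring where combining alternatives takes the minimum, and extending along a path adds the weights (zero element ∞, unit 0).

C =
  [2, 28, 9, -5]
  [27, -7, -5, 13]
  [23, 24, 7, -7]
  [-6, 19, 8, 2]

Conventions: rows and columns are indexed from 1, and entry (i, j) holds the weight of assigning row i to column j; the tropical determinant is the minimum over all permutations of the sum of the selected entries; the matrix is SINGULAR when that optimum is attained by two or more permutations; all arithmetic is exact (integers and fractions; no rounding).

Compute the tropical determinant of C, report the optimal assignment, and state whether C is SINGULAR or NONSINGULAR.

σ = (1, 2, 3, 4): 2 + (-7) + 7 + 2 = 4
σ = (1, 2, 4, 3): 2 + (-7) + (-7) + 8 = -4
σ = (1, 3, 2, 4): 2 + (-5) + 24 + 2 = 23
σ = (1, 3, 4, 2): 2 + (-5) + (-7) + 19 = 9
σ = (1, 4, 2, 3): 2 + 13 + 24 + 8 = 47
σ = (1, 4, 3, 2): 2 + 13 + 7 + 19 = 41
σ = (2, 1, 3, 4): 28 + 27 + 7 + 2 = 64
σ = (2, 1, 4, 3): 28 + 27 + (-7) + 8 = 56
σ = (2, 3, 1, 4): 28 + (-5) + 23 + 2 = 48
σ = (2, 3, 4, 1): 28 + (-5) + (-7) + (-6) = 10
σ = (2, 4, 1, 3): 28 + 13 + 23 + 8 = 72
σ = (2, 4, 3, 1): 28 + 13 + 7 + (-6) = 42
σ = (3, 1, 2, 4): 9 + 27 + 24 + 2 = 62
σ = (3, 1, 4, 2): 9 + 27 + (-7) + 19 = 48
σ = (3, 2, 1, 4): 9 + (-7) + 23 + 2 = 27
σ = (3, 2, 4, 1): 9 + (-7) + (-7) + (-6) = -11
σ = (3, 4, 1, 2): 9 + 13 + 23 + 19 = 64
σ = (3, 4, 2, 1): 9 + 13 + 24 + (-6) = 40
σ = (4, 1, 2, 3): (-5) + 27 + 24 + 8 = 54
σ = (4, 1, 3, 2): (-5) + 27 + 7 + 19 = 48
σ = (4, 2, 1, 3): (-5) + (-7) + 23 + 8 = 19
σ = (4, 2, 3, 1): (-5) + (-7) + 7 + (-6) = -11
σ = (4, 3, 1, 2): (-5) + (-5) + 23 + 19 = 32
σ = (4, 3, 2, 1): (-5) + (-5) + 24 + (-6) = 8
Optimal value attained by: σ = (3, 2, 4, 1).
Answer: det⊕(C) = -11; verdict: SINGULAR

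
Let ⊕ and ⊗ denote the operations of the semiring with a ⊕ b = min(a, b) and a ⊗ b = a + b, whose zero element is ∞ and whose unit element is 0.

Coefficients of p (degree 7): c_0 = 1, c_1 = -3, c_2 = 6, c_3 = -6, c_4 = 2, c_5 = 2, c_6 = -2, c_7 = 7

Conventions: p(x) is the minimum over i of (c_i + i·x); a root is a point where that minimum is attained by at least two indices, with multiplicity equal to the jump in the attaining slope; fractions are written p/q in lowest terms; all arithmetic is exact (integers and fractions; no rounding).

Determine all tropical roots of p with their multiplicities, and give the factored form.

hull edge (i=0, c=1) to (i=1, c=-3): slope -4, span 1
hull edge (i=1, c=-3) to (i=3, c=-6): slope -3/2, span 2
hull edge (i=3, c=-6) to (i=6, c=-2): slope 4/3, span 3
hull edge (i=6, c=-2) to (i=7, c=7): slope 9, span 1
Factored form: p(x) = 7 ⊗ (x ⊕ (-9)) ⊗ (x ⊕ (-4/3)) ⊗ (x ⊕ (-4/3)) ⊗ (x ⊕ (-4/3)) ⊗ (x ⊕ 3/2) ⊗ (x ⊕ 3/2) ⊗ (x ⊕ 4)
Answer: roots = -9 (mult 1), -4/3 (mult 3), 3/2 (mult 2), 4 (mult 1)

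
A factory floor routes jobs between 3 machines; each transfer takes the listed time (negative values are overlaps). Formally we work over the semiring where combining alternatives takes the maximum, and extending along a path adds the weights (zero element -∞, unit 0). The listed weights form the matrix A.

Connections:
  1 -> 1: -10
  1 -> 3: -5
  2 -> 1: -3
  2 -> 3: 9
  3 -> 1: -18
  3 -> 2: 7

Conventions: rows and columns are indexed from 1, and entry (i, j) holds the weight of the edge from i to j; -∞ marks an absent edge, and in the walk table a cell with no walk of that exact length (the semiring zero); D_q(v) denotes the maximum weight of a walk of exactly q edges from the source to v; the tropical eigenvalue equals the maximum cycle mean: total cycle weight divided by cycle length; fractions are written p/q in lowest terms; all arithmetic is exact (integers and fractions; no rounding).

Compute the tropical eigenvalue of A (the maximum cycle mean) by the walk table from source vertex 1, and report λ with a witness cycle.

q=0: [0, -∞, -∞]
q=1: [-10, -∞, -5]
q=2: [-20, 2, -15]
q=3: [-1, -8, 11]
Optimal cycle mean attained by: cycle 2->3->2, total 9 + 7, length 2.
Answer: λ = 8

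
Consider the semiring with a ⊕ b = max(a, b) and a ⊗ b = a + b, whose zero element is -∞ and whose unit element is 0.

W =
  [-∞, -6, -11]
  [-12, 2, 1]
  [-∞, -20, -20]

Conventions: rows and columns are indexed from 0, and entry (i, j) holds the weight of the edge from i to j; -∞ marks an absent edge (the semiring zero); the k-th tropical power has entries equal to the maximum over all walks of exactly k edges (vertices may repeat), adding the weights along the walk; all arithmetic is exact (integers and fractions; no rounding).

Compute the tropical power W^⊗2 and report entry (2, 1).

W^⊗2:
  [-18, -4, -5]
  [-10, 4, 3]
  [-32, -18, -19]
Key observation: the optimum is the walk 2->1->1, with weight (-20) + 2 = -18.
Optimal value attained by: walk 2->1->1.
Answer: (W^⊗2)[2][1] = -18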